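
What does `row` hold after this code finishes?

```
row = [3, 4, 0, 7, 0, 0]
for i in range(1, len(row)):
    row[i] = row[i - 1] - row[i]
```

i=1: row[1] = 3-4 = -1 → [3, -1, 0, 7, 0, 0]
i=2: row[2] = (-1)-0 = -1 → [3, -1, -1, 7, 0, 0]
i=3: row[3] = (-1)-7 = -8 → [3, -1, -1, -8, 0, 0]
i=4: row[4] = (-8)-0 = -8 → [3, -1, -1, -8, -8, 0]
i=5: row[5] = (-8)-0 = -8 → [3, -1, -1, -8, -8, -8]

[3, -1, -1, -8, -8, -8]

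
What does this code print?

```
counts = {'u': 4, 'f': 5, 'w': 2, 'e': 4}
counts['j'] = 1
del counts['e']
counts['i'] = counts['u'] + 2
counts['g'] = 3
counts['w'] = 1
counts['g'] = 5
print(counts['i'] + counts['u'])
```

10

counts['j'] = 1 → {'u': 4, 'f': 5, 'w': 2, 'e': 4, 'j': 1}
del 'e' → {'u': 4, 'f': 5, 'w': 2, 'j': 1}
counts['i'] = counts['u']+2 = 6 → {'u': 4, 'f': 5, 'w': 2, 'j': 1, 'i': 6}
counts['g'] = 3 → {'u': 4, 'f': 5, 'w': 2, 'j': 1, 'i': 6, 'g': 3}
counts['w'] = 1 → {'u': 4, 'f': 5, 'w': 1, 'j': 1, 'i': 6, 'g': 3}
counts['g'] = 5 → {'u': 4, 'f': 5, 'w': 1, 'j': 1, 'i': 6, 'g': 5}
counts['i']+counts['u'] = 6+4 = 10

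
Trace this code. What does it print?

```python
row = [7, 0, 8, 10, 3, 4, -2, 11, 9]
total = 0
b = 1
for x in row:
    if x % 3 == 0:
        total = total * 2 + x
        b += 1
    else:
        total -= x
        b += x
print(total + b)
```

x=7: not %3==0, total = 0-7 = -7; b=8
x=0: %3==0, total = (-7)*2+0 = -14; b=9
x=8: not %3==0, total = (-14)-8 = -22; b=17
x=10: not %3==0, total = (-22)-10 = -32; b=27
x=3: %3==0, total = (-32)*2+3 = -61; b=28
x=4: not %3==0, total = (-61)-4 = -65; b=32
x=-2: not %3==0, total = (-65)-(-2) = -63; b=30
x=11: not %3==0, total = (-63)-11 = -74; b=41
x=9: %3==0, total = (-74)*2+9 = -139; b=42
total+b = (-139)+42 = -97

-97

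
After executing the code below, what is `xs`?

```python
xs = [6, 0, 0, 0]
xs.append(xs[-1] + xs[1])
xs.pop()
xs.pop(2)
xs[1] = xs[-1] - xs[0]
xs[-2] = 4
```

append xs[-1]+xs[1] = 0+0 = 0 → [6, 0, 0, 0, 0]
pop() removes 0 → [6, 0, 0, 0]
pop(2) removes 0 → [6, 0, 0]
xs[1] = xs[-1]-xs[0] = 0-6 = -6 → [6, -6, 0]
xs[-2] = 4 → [6, 4, 0]

[6, 4, 0]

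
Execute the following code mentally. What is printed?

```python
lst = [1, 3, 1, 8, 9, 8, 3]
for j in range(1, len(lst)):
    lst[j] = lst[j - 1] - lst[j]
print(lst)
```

j=1: lst[1] = 1-3 = -2 → [1, -2, 1, 8, 9, 8, 3]
j=2: lst[2] = (-2)-1 = -3 → [1, -2, -3, 8, 9, 8, 3]
j=3: lst[3] = (-3)-8 = -11 → [1, -2, -3, -11, 9, 8, 3]
j=4: lst[4] = (-11)-9 = -20 → [1, -2, -3, -11, -20, 8, 3]
j=5: lst[5] = (-20)-8 = -28 → [1, -2, -3, -11, -20, -28, 3]
j=6: lst[6] = (-28)-3 = -31 → [1, -2, -3, -11, -20, -28, -31]

[1, -2, -3, -11, -20, -28, -31]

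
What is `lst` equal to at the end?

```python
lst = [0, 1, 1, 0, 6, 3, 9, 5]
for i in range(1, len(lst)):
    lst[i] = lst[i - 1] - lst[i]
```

i=1: lst[1] = 0-1 = -1 → [0, -1, 1, 0, 6, 3, 9, 5]
i=2: lst[2] = (-1)-1 = -2 → [0, -1, -2, 0, 6, 3, 9, 5]
i=3: lst[3] = (-2)-0 = -2 → [0, -1, -2, -2, 6, 3, 9, 5]
i=4: lst[4] = (-2)-6 = -8 → [0, -1, -2, -2, -8, 3, 9, 5]
i=5: lst[5] = (-8)-3 = -11 → [0, -1, -2, -2, -8, -11, 9, 5]
i=6: lst[6] = (-11)-9 = -20 → [0, -1, -2, -2, -8, -11, -20, 5]
i=7: lst[7] = (-20)-5 = -25 → [0, -1, -2, -2, -8, -11, -20, -25]

[0, -1, -2, -2, -8, -11, -20, -25]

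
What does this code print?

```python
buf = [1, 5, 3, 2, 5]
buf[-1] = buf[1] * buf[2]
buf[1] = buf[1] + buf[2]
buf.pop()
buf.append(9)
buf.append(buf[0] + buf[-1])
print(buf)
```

[1, 8, 3, 2, 9, 10]

buf[-1] = buf[1]*buf[2] = 5*3 = 15 → [1, 5, 3, 2, 15]
buf[1] = buf[1]+buf[2] = 5+3 = 8 → [1, 8, 3, 2, 15]
pop() removes 15 → [1, 8, 3, 2]
append 9 → [1, 8, 3, 2, 9]
append buf[0]+buf[-1] = 1+9 = 10 → [1, 8, 3, 2, 9, 10]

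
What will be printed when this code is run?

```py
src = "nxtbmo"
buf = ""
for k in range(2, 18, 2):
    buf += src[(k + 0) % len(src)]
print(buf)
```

tmntmntm

k=2: add src[2]='t' → 't'
k=4: add src[4]='m' → 'tm'
k=6: add src[0]='n' → 'tmn'
k=8: add src[2]='t' → 'tmnt'
k=10: add src[4]='m' → 'tmntm'
k=12: add src[0]='n' → 'tmntmn'
k=14: add src[2]='t' → 'tmntmnt'
k=16: add src[4]='m' → 'tmntmntm'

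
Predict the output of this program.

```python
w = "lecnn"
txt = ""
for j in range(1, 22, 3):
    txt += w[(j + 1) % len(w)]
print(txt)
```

clnencl

j=1: add w[2]='c' → 'c'
j=4: add w[0]='l' → 'cl'
j=7: add w[3]='n' → 'cln'
j=10: add w[1]='e' → 'clne'
j=13: add w[4]='n' → 'clnen'
j=16: add w[2]='c' → 'clnenc'
j=19: add w[0]='l' → 'clnencl'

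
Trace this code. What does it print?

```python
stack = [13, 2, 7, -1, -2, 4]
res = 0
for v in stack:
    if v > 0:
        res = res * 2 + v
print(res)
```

v=13: >0, res = 0*2+13 = 13
v=2: >0, res = 13*2+2 = 28
v=7: >0, res = 28*2+7 = 63
v=-1: not >0
v=-2: not >0
v=4: >0, res = 63*2+4 = 130

130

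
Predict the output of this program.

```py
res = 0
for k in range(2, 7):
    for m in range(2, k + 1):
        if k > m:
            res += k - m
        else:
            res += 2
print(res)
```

k=2,m=2: not 2>2, res = 0+2 = 2
k=3,m=2: 3>2, res = 2+1 = 3
k=3,m=3: not 3>3, res = 3+2 = 5
k=4,m=2: 4>2, res = 5+2 = 7
k=4,m=3: 4>3, res = 7+1 = 8
k=4,m=4: not 4>4, res = 8+2 = 10
k=5,m=2: 5>2, res = 10+3 = 13
k=5,m=3: 5>3, res = 13+2 = 15
k=5,m=4: 5>4, res = 15+1 = 16
k=5,m=5: not 5>5, res = 16+2 = 18
k=6,m=2: 6>2, res = 18+4 = 22
k=6,m=3: 6>3, res = 22+3 = 25
k=6,m=4: 6>4, res = 25+2 = 27
k=6,m=5: 6>5, res = 27+1 = 28
k=6,m=6: not 6>6, res = 28+2 = 30

30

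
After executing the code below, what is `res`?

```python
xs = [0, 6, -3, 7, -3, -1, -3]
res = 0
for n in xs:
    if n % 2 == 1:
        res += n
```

n=0: not odd
n=6: not odd
n=-3: odd, res = 0+(-3) = -3
n=7: odd, res = (-3)+7 = 4
n=-3: odd, res = 4+(-3) = 1
n=-1: odd, res = 1+(-1) = 0
n=-3: odd, res = 0+(-3) = -3

-3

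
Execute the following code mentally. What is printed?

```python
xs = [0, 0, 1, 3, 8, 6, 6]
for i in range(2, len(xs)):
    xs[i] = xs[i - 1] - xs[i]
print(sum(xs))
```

i=2: xs[2] = 0-1 = -1 → [0, 0, -1, 3, 8, 6, 6]
i=3: xs[3] = (-1)-3 = -4 → [0, 0, -1, -4, 8, 6, 6]
i=4: xs[4] = (-4)-8 = -12 → [0, 0, -1, -4, -12, 6, 6]
i=5: xs[5] = (-12)-6 = -18 → [0, 0, -1, -4, -12, -18, 6]
i=6: xs[6] = (-18)-6 = -24 → [0, 0, -1, -4, -12, -18, -24]
sum = -59

-59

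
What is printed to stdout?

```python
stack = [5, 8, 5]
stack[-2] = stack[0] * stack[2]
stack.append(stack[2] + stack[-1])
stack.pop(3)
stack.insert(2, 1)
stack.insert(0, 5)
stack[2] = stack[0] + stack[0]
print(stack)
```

[5, 5, 10, 1, 5]

stack[-2] = stack[0]*stack[2] = 5*5 = 25 → [5, 25, 5]
append stack[2]+stack[-1] = 5+5 = 10 → [5, 25, 5, 10]
pop(3) removes 10 → [5, 25, 5]
insert 1 at 2 → [5, 25, 1, 5]
insert 5 at 0 → [5, 5, 25, 1, 5]
stack[2] = stack[0]+stack[0] = 5+5 = 10 → [5, 5, 10, 1, 5]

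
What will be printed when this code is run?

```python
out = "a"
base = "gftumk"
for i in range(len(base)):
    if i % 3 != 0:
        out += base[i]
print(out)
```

aftmk

i=0: skip
i=1: add 'f' → 'af'
i=2: add 't' → 'aft'
i=3: skip
i=4: add 'm' → 'aftm'
i=5: add 'k' → 'aftmk'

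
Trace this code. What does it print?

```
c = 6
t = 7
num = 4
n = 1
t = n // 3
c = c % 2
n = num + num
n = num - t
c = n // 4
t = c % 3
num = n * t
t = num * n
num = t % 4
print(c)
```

1

t = 1//3 = 0
c = 6%2 = 0
n = 4+4 = 8
n = 4-0 = 4
c = 4//4 = 1
t = 1%3 = 1
num = 4*1 = 4
t = 4*4 = 16
num = 16%4 = 0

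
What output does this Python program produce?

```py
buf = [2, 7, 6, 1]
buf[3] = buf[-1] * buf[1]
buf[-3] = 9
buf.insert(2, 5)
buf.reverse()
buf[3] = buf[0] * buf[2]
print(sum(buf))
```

55

buf[3] = buf[-1]*buf[1] = 1*7 = 7 → [2, 7, 6, 7]
buf[-3] = 9 → [2, 9, 6, 7]
insert 5 at 2 → [2, 9, 5, 6, 7]
reverse → [7, 6, 5, 9, 2]
buf[3] = buf[0]*buf[2] = 7*5 = 35 → [7, 6, 5, 35, 2]
sum = 55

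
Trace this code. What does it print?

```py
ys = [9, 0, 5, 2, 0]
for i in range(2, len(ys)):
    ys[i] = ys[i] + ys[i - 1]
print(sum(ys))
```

28

i=2: ys[2] = 5+0 = 5 → [9, 0, 5, 2, 0]
i=3: ys[3] = 2+5 = 7 → [9, 0, 5, 7, 0]
i=4: ys[4] = 0+7 = 7 → [9, 0, 5, 7, 7]
sum = 28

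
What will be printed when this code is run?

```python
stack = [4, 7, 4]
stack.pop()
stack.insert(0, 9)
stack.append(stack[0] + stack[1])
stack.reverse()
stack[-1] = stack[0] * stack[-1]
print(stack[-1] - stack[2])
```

pop() removes 4 → [4, 7]
insert 9 at 0 → [9, 4, 7]
append stack[0]+stack[1] = 9+4 = 13 → [9, 4, 7, 13]
reverse → [13, 7, 4, 9]
stack[-1] = stack[0]*stack[-1] = 13*9 = 117 → [13, 7, 4, 117]
stack[-1]-stack[2] = 117-4 = 113

113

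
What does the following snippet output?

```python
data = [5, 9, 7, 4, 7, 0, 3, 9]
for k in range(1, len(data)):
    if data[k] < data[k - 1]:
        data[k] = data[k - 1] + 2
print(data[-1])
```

21

k=1: 9>=5, unchanged → [5, 9, 7, 4, 7, 0, 3, 9]
k=2: 7<9, data[2] = 9+2 = 11 → [5, 9, 11, 4, 7, 0, 3, 9]
k=3: 4<11, data[3] = 11+2 = 13 → [5, 9, 11, 13, 7, 0, 3, 9]
k=4: 7<13, data[4] = 13+2 = 15 → [5, 9, 11, 13, 15, 0, 3, 9]
k=5: 0<15, data[5] = 15+2 = 17 → [5, 9, 11, 13, 15, 17, 3, 9]
k=6: 3<17, data[6] = 17+2 = 19 → [5, 9, 11, 13, 15, 17, 19, 9]
k=7: 9<19, data[7] = 19+2 = 21 → [5, 9, 11, 13, 15, 17, 19, 21]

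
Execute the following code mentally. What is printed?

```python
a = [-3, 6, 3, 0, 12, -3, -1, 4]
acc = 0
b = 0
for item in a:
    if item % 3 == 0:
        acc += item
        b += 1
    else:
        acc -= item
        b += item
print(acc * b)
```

108

item=-3: %3==0, acc = 0+(-3) = -3; b=1
item=6: %3==0, acc = (-3)+6 = 3; b=2
item=3: %3==0, acc = 3+3 = 6; b=3
item=0: %3==0, acc = 6+0 = 6; b=4
item=12: %3==0, acc = 6+12 = 18; b=5
item=-3: %3==0, acc = 18+(-3) = 15; b=6
item=-1: not %3==0, acc = 15-(-1) = 16; b=5
item=4: not %3==0, acc = 16-4 = 12; b=9
acc*b = 12*9 = 108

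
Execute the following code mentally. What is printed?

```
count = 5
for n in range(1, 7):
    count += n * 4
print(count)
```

n=1: count = 5+1*4 = 9
n=2: count = 9+2*4 = 17
n=3: count = 17+3*4 = 29
n=4: count = 29+4*4 = 45
n=5: count = 45+5*4 = 65
n=6: count = 65+6*4 = 89

89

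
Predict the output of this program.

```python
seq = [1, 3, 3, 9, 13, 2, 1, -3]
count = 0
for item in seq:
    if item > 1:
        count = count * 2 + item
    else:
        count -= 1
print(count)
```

item=1: not >1, count = 0-1 = -1
item=3: >1, count = (-1)*2+3 = 1
item=3: >1, count = 1*2+3 = 5
item=9: >1, count = 5*2+9 = 19
item=13: >1, count = 19*2+13 = 51
item=2: >1, count = 51*2+2 = 104
item=1: not >1, count = 104-1 = 103
item=-3: not >1, count = 103-1 = 102

102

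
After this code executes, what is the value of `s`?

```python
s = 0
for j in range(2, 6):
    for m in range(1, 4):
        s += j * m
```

84

j=2,m=1: s = 0+2 = 2
j=2,m=2: s = 2+4 = 6
j=2,m=3: s = 6+6 = 12
j=3,m=1: s = 12+3 = 15
j=3,m=2: s = 15+6 = 21
j=3,m=3: s = 21+9 = 30
j=4,m=1: s = 30+4 = 34
j=4,m=2: s = 34+8 = 42
j=4,m=3: s = 42+12 = 54
j=5,m=1: s = 54+5 = 59
j=5,m=2: s = 59+10 = 69
j=5,m=3: s = 69+15 = 84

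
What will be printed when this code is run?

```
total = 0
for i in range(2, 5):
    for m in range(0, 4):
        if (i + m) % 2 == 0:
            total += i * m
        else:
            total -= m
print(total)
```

i=2,m=0: even sum, total = 0+0 = 0
i=2,m=1: odd sum, total = 0-1 = -1
i=2,m=2: even sum, total = (-1)+4 = 3
i=2,m=3: odd sum, total = 3-3 = 0
i=3,m=0: odd sum, total = 0-0 = 0
i=3,m=1: even sum, total = 0+3 = 3
i=3,m=2: odd sum, total = 3-2 = 1
i=3,m=3: even sum, total = 1+9 = 10
i=4,m=0: even sum, total = 10+0 = 10
i=4,m=1: odd sum, total = 10-1 = 9
i=4,m=2: even sum, total = 9+8 = 17
i=4,m=3: odd sum, total = 17-3 = 14

14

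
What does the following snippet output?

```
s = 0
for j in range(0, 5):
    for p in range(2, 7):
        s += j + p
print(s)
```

150

j=0,p=2: s = 0+2 = 2
j=0,p=3: s = 2+3 = 5
j=0,p=4: s = 5+4 = 9
j=0,p=5: s = 9+5 = 14
j=0,p=6: s = 14+6 = 20
j=1,p=2: s = 20+3 = 23
j=1,p=3: s = 23+4 = 27
j=1,p=4: s = 27+5 = 32
j=1,p=5: s = 32+6 = 38
j=1,p=6: s = 38+7 = 45
j=2,p=2: s = 45+4 = 49
j=2,p=3: s = 49+5 = 54
j=2,p=4: s = 54+6 = 60
j=2,p=5: s = 60+7 = 67
j=2,p=6: s = 67+8 = 75
j=3,p=2: s = 75+5 = 80
j=3,p=3: s = 80+6 = 86
j=3,p=4: s = 86+7 = 93
j=3,p=5: s = 93+8 = 101
j=3,p=6: s = 101+9 = 110
j=4,p=2: s = 110+6 = 116
j=4,p=3: s = 116+7 = 123
j=4,p=4: s = 123+8 = 131
j=4,p=5: s = 131+9 = 140
j=4,p=6: s = 140+10 = 150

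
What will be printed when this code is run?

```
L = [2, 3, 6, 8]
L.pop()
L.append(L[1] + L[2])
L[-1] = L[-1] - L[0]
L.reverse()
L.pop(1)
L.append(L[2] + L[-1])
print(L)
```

pop() removes 8 → [2, 3, 6]
append L[1]+L[2] = 3+6 = 9 → [2, 3, 6, 9]
L[-1] = L[-1]-L[0] = 9-2 = 7 → [2, 3, 6, 7]
reverse → [7, 6, 3, 2]
pop(1) removes 6 → [7, 3, 2]
append L[2]+L[-1] = 2+2 = 4 → [7, 3, 2, 4]

[7, 3, 2, 4]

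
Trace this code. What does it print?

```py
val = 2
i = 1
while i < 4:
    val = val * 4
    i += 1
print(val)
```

128

i=1: val = 2*4 = 8
i=2: val = 8*4 = 32
i=3: val = 32*4 = 128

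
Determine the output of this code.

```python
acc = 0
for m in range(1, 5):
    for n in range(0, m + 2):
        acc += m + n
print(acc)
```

m=1,n=0: acc = 0+1 = 1
m=1,n=1: acc = 1+2 = 3
m=1,n=2: acc = 3+3 = 6
m=2,n=0: acc = 6+2 = 8
m=2,n=1: acc = 8+3 = 11
m=2,n=2: acc = 11+4 = 15
m=2,n=3: acc = 15+5 = 20
m=3,n=0: acc = 20+3 = 23
m=3,n=1: acc = 23+4 = 27
m=3,n=2: acc = 27+5 = 32
m=3,n=3: acc = 32+6 = 38
m=3,n=4: acc = 38+7 = 45
m=4,n=0: acc = 45+4 = 49
m=4,n=1: acc = 49+5 = 54
m=4,n=2: acc = 54+6 = 60
m=4,n=3: acc = 60+7 = 67
m=4,n=4: acc = 67+8 = 75
m=4,n=5: acc = 75+9 = 84

84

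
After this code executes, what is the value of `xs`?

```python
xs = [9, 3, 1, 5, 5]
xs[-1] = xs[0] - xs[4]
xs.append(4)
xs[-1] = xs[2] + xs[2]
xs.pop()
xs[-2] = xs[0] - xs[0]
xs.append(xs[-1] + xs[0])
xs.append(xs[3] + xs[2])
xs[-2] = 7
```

[9, 3, 1, 0, 4, 7, 1]

xs[-1] = xs[0]-xs[4] = 9-5 = 4 → [9, 3, 1, 5, 4]
append 4 → [9, 3, 1, 5, 4, 4]
xs[-1] = xs[2]+xs[2] = 1+1 = 2 → [9, 3, 1, 5, 4, 2]
pop() removes 2 → [9, 3, 1, 5, 4]
xs[-2] = xs[0]-xs[0] = 9-9 = 0 → [9, 3, 1, 0, 4]
append xs[-1]+xs[0] = 4+9 = 13 → [9, 3, 1, 0, 4, 13]
append xs[3]+xs[2] = 0+1 = 1 → [9, 3, 1, 0, 4, 13, 1]
xs[-2] = 7 → [9, 3, 1, 0, 4, 7, 1]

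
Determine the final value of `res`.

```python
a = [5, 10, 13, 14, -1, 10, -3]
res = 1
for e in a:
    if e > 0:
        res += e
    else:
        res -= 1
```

e=5: >0, res = 1+5 = 6
e=10: >0, res = 6+10 = 16
e=13: >0, res = 16+13 = 29
e=14: >0, res = 29+14 = 43
e=-1: not >0, res = 43-1 = 42
e=10: >0, res = 42+10 = 52
e=-3: not >0, res = 52-1 = 51

51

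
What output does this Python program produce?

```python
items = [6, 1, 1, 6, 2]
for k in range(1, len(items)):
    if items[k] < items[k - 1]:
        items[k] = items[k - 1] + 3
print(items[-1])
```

k=1: 1<6, items[1] = 6+3 = 9 → [6, 9, 1, 6, 2]
k=2: 1<9, items[2] = 9+3 = 12 → [6, 9, 12, 6, 2]
k=3: 6<12, items[3] = 12+3 = 15 → [6, 9, 12, 15, 2]
k=4: 2<15, items[4] = 15+3 = 18 → [6, 9, 12, 15, 18]

18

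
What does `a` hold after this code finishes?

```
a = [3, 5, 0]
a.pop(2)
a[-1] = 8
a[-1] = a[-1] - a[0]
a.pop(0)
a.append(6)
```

[5, 6]

pop(2) removes 0 → [3, 5]
a[-1] = 8 → [3, 8]
a[-1] = a[-1]-a[0] = 8-3 = 5 → [3, 5]
pop(0) removes 3 → [5]
append 6 → [5, 6]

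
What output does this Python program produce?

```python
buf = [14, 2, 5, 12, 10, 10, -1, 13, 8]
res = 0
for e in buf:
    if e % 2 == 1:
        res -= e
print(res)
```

-17

e=14: not odd
e=2: not odd
e=5: odd, res = 0-5 = -5
e=12: not odd
e=10: not odd
e=10: not odd
e=-1: odd, res = (-5)-(-1) = -4
e=13: odd, res = (-4)-13 = -17
e=8: not odd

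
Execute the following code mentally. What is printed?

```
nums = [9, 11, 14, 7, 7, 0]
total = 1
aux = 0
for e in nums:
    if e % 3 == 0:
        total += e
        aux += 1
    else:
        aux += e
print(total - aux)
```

-31

e=9: %3==0, total = 1+9 = 10; aux=1
e=11: not %3==0; aux=12
e=14: not %3==0; aux=26
e=7: not %3==0; aux=33
e=7: not %3==0; aux=40
e=0: %3==0, total = 10+0 = 10; aux=41
total-aux = 10-41 = -31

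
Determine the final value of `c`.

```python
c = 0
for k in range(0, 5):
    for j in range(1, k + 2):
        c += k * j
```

105

k=0,j=1: c = 0+0 = 0
k=1,j=1: c = 0+1 = 1
k=1,j=2: c = 1+2 = 3
k=2,j=1: c = 3+2 = 5
k=2,j=2: c = 5+4 = 9
k=2,j=3: c = 9+6 = 15
k=3,j=1: c = 15+3 = 18
k=3,j=2: c = 18+6 = 24
k=3,j=3: c = 24+9 = 33
k=3,j=4: c = 33+12 = 45
k=4,j=1: c = 45+4 = 49
k=4,j=2: c = 49+8 = 57
k=4,j=3: c = 57+12 = 69
k=4,j=4: c = 69+16 = 85
k=4,j=5: c = 85+20 = 105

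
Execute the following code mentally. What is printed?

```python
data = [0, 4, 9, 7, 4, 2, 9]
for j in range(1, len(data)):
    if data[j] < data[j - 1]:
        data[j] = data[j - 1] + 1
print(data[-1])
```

13

j=1: 4>=0, unchanged → [0, 4, 9, 7, 4, 2, 9]
j=2: 9>=4, unchanged → [0, 4, 9, 7, 4, 2, 9]
j=3: 7<9, data[3] = 9+1 = 10 → [0, 4, 9, 10, 4, 2, 9]
j=4: 4<10, data[4] = 10+1 = 11 → [0, 4, 9, 10, 11, 2, 9]
j=5: 2<11, data[5] = 11+1 = 12 → [0, 4, 9, 10, 11, 12, 9]
j=6: 9<12, data[6] = 12+1 = 13 → [0, 4, 9, 10, 11, 12, 13]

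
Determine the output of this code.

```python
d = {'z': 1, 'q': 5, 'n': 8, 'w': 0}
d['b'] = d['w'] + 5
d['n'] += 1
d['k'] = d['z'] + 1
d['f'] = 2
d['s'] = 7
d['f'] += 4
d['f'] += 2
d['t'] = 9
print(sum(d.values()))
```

46

d['b'] = d['w']+5 = 5 → {'z': 1, 'q': 5, 'n': 8, 'w': 0, 'b': 5}
d['n'] = 8+1 = 9 → {'z': 1, 'q': 5, 'n': 9, 'w': 0, 'b': 5}
d['k'] = d['z']+1 = 2 → {'z': 1, 'q': 5, 'n': 9, 'w': 0, 'b': 5, 'k': 2}
d['f'] = 2 → {'z': 1, 'q': 5, 'n': 9, 'w': 0, 'b': 5, 'k': 2, 'f': 2}
d['s'] = 7 → {'z': 1, 'q': 5, 'n': 9, 'w': 0, 'b': 5, 'k': 2, 'f': 2, 's': 7}
d['f'] = 2+4 = 6 → {'z': 1, 'q': 5, 'n': 9, 'w': 0, 'b': 5, 'k': 2, 'f': 6, 's': 7}
d['f'] = 6+2 = 8 → {'z': 1, 'q': 5, 'n': 9, 'w': 0, 'b': 5, 'k': 2, 'f': 8, 's': 7}
d['t'] = 9 → {'z': 1, 'q': 5, 'n': 9, 'w': 0, 'b': 5, 'k': 2, 'f': 8, 's': 7, 't': 9}
sum of values = 46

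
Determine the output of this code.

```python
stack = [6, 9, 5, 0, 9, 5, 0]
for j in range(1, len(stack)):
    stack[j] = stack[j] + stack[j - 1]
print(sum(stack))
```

j=1: stack[1] = 9+6 = 15 → [6, 15, 5, 0, 9, 5, 0]
j=2: stack[2] = 5+15 = 20 → [6, 15, 20, 0, 9, 5, 0]
j=3: stack[3] = 0+20 = 20 → [6, 15, 20, 20, 9, 5, 0]
j=4: stack[4] = 9+20 = 29 → [6, 15, 20, 20, 29, 5, 0]
j=5: stack[5] = 5+29 = 34 → [6, 15, 20, 20, 29, 34, 0]
j=6: stack[6] = 0+34 = 34 → [6, 15, 20, 20, 29, 34, 34]
sum = 158

158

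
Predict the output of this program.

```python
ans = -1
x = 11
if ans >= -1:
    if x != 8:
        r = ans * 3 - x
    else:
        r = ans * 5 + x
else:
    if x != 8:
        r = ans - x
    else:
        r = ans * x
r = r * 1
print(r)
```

ans=-1, x=11
ans >= -1 is True; x != 8 is True
→ r = ans * 3 - x = -14
r = (-14)*1 = -14

-14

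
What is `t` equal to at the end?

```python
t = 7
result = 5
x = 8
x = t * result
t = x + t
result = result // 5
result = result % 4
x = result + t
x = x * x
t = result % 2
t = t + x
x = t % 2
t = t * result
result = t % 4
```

1850

x = 7*5 = 35
t = 35+7 = 42
result = 5//5 = 1
result = 1%4 = 1
x = 1+42 = 43
x = 43*43 = 1849
t = 1%2 = 1
t = 1+1849 = 1850
x = 1850%2 = 0
t = 1850*1 = 1850
result = 1850%4 = 2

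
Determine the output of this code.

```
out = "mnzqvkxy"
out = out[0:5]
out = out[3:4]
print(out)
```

slice [0:5] → 'mnzqv'
slice [3:4] → 'q'

q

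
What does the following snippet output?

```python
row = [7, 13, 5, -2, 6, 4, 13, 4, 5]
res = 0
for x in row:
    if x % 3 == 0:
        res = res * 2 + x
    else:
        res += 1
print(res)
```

18

x=7: not %3==0, res = 0+1 = 1
x=13: not %3==0, res = 1+1 = 2
x=5: not %3==0, res = 2+1 = 3
x=-2: not %3==0, res = 3+1 = 4
x=6: %3==0, res = 4*2+6 = 14
x=4: not %3==0, res = 14+1 = 15
x=13: not %3==0, res = 15+1 = 16
x=4: not %3==0, res = 16+1 = 17
x=5: not %3==0, res = 17+1 = 18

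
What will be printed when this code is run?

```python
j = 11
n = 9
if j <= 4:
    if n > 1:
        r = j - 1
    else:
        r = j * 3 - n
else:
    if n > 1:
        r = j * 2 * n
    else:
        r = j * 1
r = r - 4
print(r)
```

j=11, n=9
j <= 4 is False; n > 1 is True
→ r = j * 2 * n = 198
r = 198-4 = 194

194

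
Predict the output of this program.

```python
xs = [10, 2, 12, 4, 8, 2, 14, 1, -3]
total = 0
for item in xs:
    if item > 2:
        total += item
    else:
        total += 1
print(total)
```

item=10: >2, total = 0+10 = 10
item=2: not >2, total = 10+1 = 11
item=12: >2, total = 11+12 = 23
item=4: >2, total = 23+4 = 27
item=8: >2, total = 27+8 = 35
item=2: not >2, total = 35+1 = 36
item=14: >2, total = 36+14 = 50
item=1: not >2, total = 50+1 = 51
item=-3: not >2, total = 51+1 = 52

52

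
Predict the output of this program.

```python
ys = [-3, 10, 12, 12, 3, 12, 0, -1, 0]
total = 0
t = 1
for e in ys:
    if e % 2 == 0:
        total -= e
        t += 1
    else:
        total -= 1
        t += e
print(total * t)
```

e=-3: not even, total = 0-1 = -1; t=-2
e=10: even, total = (-1)-10 = -11; t=-1
e=12: even, total = (-11)-12 = -23; t=0
e=12: even, total = (-23)-12 = -35; t=1
e=3: not even, total = (-35)-1 = -36; t=4
e=12: even, total = (-36)-12 = -48; t=5
e=0: even, total = (-48)-0 = -48; t=6
e=-1: not even, total = (-48)-1 = -49; t=5
e=0: even, total = (-49)-0 = -49; t=6
total*t = (-49)*6 = -294

-294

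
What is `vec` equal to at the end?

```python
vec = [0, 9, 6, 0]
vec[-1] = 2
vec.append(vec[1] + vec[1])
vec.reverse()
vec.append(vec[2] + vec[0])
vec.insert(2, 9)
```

[18, 2, 9, 6, 9, 0, 24]

vec[-1] = 2 → [0, 9, 6, 2]
append vec[1]+vec[1] = 9+9 = 18 → [0, 9, 6, 2, 18]
reverse → [18, 2, 6, 9, 0]
append vec[2]+vec[0] = 6+18 = 24 → [18, 2, 6, 9, 0, 24]
insert 9 at 2 → [18, 2, 9, 6, 9, 0, 24]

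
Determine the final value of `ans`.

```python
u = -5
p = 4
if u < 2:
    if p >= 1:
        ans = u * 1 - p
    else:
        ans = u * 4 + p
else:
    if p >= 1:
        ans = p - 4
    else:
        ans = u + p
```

-9

u=-5, p=4
u < 2 is True; p >= 1 is True
→ ans = u * 1 - p = -9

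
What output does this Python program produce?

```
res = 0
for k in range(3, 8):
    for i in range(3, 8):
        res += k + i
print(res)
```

k=3,i=3: res = 0+6 = 6
k=3,i=4: res = 6+7 = 13
k=3,i=5: res = 13+8 = 21
k=3,i=6: res = 21+9 = 30
k=3,i=7: res = 30+10 = 40
k=4,i=3: res = 40+7 = 47
k=4,i=4: res = 47+8 = 55
k=4,i=5: res = 55+9 = 64
k=4,i=6: res = 64+10 = 74
k=4,i=7: res = 74+11 = 85
k=5,i=3: res = 85+8 = 93
k=5,i=4: res = 93+9 = 102
k=5,i=5: res = 102+10 = 112
k=5,i=6: res = 112+11 = 123
k=5,i=7: res = 123+12 = 135
k=6,i=3: res = 135+9 = 144
k=6,i=4: res = 144+10 = 154
k=6,i=5: res = 154+11 = 165
k=6,i=6: res = 165+12 = 177
k=6,i=7: res = 177+13 = 190
k=7,i=3: res = 190+10 = 200
k=7,i=4: res = 200+11 = 211
k=7,i=5: res = 211+12 = 223
k=7,i=6: res = 223+13 = 236
k=7,i=7: res = 236+14 = 250

250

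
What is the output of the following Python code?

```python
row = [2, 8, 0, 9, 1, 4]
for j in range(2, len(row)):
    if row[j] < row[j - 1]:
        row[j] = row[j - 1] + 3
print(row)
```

j=2: 0<8, row[2] = 8+3 = 11 → [2, 8, 11, 9, 1, 4]
j=3: 9<11, row[3] = 11+3 = 14 → [2, 8, 11, 14, 1, 4]
j=4: 1<14, row[4] = 14+3 = 17 → [2, 8, 11, 14, 17, 4]
j=5: 4<17, row[5] = 17+3 = 20 → [2, 8, 11, 14, 17, 20]

[2, 8, 11, 14, 17, 20]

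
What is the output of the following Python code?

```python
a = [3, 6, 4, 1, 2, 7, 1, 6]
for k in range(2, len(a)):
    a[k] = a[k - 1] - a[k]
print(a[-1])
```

k=2: a[2] = 6-4 = 2 → [3, 6, 2, 1, 2, 7, 1, 6]
k=3: a[3] = 2-1 = 1 → [3, 6, 2, 1, 2, 7, 1, 6]
k=4: a[4] = 1-2 = -1 → [3, 6, 2, 1, -1, 7, 1, 6]
k=5: a[5] = (-1)-7 = -8 → [3, 6, 2, 1, -1, -8, 1, 6]
k=6: a[6] = (-8)-1 = -9 → [3, 6, 2, 1, -1, -8, -9, 6]
k=7: a[7] = (-9)-6 = -15 → [3, 6, 2, 1, -1, -8, -9, -15]

-15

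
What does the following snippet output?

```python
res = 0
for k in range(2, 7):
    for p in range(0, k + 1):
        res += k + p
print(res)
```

165

k=2,p=0: res = 0+2 = 2
k=2,p=1: res = 2+3 = 5
k=2,p=2: res = 5+4 = 9
k=3,p=0: res = 9+3 = 12
k=3,p=1: res = 12+4 = 16
k=3,p=2: res = 16+5 = 21
k=3,p=3: res = 21+6 = 27
k=4,p=0: res = 27+4 = 31
k=4,p=1: res = 31+5 = 36
k=4,p=2: res = 36+6 = 42
k=4,p=3: res = 42+7 = 49
k=4,p=4: res = 49+8 = 57
k=5,p=0: res = 57+5 = 62
k=5,p=1: res = 62+6 = 68
k=5,p=2: res = 68+7 = 75
k=5,p=3: res = 75+8 = 83
k=5,p=4: res = 83+9 = 92
k=5,p=5: res = 92+10 = 102
k=6,p=0: res = 102+6 = 108
k=6,p=1: res = 108+7 = 115
k=6,p=2: res = 115+8 = 123
k=6,p=3: res = 123+9 = 132
k=6,p=4: res = 132+10 = 142
k=6,p=5: res = 142+11 = 153
k=6,p=6: res = 153+12 = 165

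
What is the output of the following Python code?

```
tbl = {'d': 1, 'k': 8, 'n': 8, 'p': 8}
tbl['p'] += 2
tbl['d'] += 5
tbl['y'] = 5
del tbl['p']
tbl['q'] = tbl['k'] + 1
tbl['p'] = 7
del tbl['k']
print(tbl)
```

tbl['p'] = 8+2 = 10 → {'d': 1, 'k': 8, 'n': 8, 'p': 10}
tbl['d'] = 1+5 = 6 → {'d': 6, 'k': 8, 'n': 8, 'p': 10}
tbl['y'] = 5 → {'d': 6, 'k': 8, 'n': 8, 'p': 10, 'y': 5}
del 'p' → {'d': 6, 'k': 8, 'n': 8, 'y': 5}
tbl['q'] = tbl['k']+1 = 9 → {'d': 6, 'k': 8, 'n': 8, 'y': 5, 'q': 9}
tbl['p'] = 7 → {'d': 6, 'k': 8, 'n': 8, 'y': 5, 'q': 9, 'p': 7}
del 'k' → {'d': 6, 'n': 8, 'y': 5, 'q': 9, 'p': 7}

{'d': 6, 'n': 8, 'y': 5, 'q': 9, 'p': 7}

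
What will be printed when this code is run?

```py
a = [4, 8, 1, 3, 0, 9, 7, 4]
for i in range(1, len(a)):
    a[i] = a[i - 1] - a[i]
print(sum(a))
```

i=1: a[1] = 4-8 = -4 → [4, -4, 1, 3, 0, 9, 7, 4]
i=2: a[2] = (-4)-1 = -5 → [4, -4, -5, 3, 0, 9, 7, 4]
i=3: a[3] = (-5)-3 = -8 → [4, -4, -5, -8, 0, 9, 7, 4]
i=4: a[4] = (-8)-0 = -8 → [4, -4, -5, -8, -8, 9, 7, 4]
i=5: a[5] = (-8)-9 = -17 → [4, -4, -5, -8, -8, -17, 7, 4]
i=6: a[6] = (-17)-7 = -24 → [4, -4, -5, -8, -8, -17, -24, 4]
i=7: a[7] = (-24)-4 = -28 → [4, -4, -5, -8, -8, -17, -24, -28]
sum = -90

-90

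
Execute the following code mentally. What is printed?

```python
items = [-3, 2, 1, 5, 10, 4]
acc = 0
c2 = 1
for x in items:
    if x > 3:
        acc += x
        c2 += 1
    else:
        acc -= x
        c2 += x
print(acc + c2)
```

x=-3: not >3, acc = 0-(-3) = 3; c2=-2
x=2: not >3, acc = 3-2 = 1; c2=0
x=1: not >3, acc = 1-1 = 0; c2=1
x=5: >3, acc = 0+5 = 5; c2=2
x=10: >3, acc = 5+10 = 15; c2=3
x=4: >3, acc = 15+4 = 19; c2=4
acc+c2 = 19+4 = 23

23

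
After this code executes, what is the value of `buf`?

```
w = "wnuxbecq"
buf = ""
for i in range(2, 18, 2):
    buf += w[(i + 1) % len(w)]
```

i=2: add w[3]='x' → 'x'
i=4: add w[5]='e' → 'xe'
i=6: add w[7]='q' → 'xeq'
i=8: add w[1]='n' → 'xeqn'
i=10: add w[3]='x' → 'xeqnx'
i=12: add w[5]='e' → 'xeqnxe'
i=14: add w[7]='q' → 'xeqnxeq'
i=16: add w[1]='n' → 'xeqnxeqn'

'xeqnxeqn'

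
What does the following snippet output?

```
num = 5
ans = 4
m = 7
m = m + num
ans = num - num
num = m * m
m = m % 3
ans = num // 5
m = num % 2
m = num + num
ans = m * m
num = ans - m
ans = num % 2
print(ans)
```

0

m = 7+5 = 12
ans = 5-5 = 0
num = 12*12 = 144
m = 12%3 = 0
ans = 144//5 = 28
m = 144%2 = 0
m = 144+144 = 288
ans = 288*288 = 82944
num = 82944-288 = 82656
ans = 82656%2 = 0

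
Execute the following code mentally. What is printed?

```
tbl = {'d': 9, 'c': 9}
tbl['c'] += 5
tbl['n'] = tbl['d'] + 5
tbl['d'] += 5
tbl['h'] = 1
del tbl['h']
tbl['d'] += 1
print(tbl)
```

{'d': 15, 'c': 14, 'n': 14}

tbl['c'] = 9+5 = 14 → {'d': 9, 'c': 14}
tbl['n'] = tbl['d']+5 = 14 → {'d': 9, 'c': 14, 'n': 14}
tbl['d'] = 9+5 = 14 → {'d': 14, 'c': 14, 'n': 14}
tbl['h'] = 1 → {'d': 14, 'c': 14, 'n': 14, 'h': 1}
del 'h' → {'d': 14, 'c': 14, 'n': 14}
tbl['d'] = 14+1 = 15 → {'d': 15, 'c': 14, 'n': 14}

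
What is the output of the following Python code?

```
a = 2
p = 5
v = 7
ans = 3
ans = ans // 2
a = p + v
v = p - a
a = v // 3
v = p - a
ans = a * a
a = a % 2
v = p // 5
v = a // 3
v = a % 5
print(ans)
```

9

ans = 3//2 = 1
a = 5+7 = 12
v = 5-12 = -7
a = (-7)//3 = -3
v = 5-(-3) = 8
ans = (-3)*(-3) = 9
a = (-3)%2 = 1
v = 5//5 = 1
v = 1//3 = 0
v = 1%5 = 1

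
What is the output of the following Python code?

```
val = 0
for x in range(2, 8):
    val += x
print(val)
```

27

x=2: val = 0+2 = 2
x=3: val = 2+3 = 5
x=4: val = 5+4 = 9
x=5: val = 9+5 = 14
x=6: val = 14+6 = 20
x=7: val = 20+7 = 27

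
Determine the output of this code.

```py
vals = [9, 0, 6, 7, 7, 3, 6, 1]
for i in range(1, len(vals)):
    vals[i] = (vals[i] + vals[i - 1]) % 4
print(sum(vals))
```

21

i=1: vals[1] = (0+9)%4 = 1 → [9, 1, 6, 7, 7, 3, 6, 1]
i=2: vals[2] = (6+1)%4 = 3 → [9, 1, 3, 7, 7, 3, 6, 1]
i=3: vals[3] = (7+3)%4 = 2 → [9, 1, 3, 2, 7, 3, 6, 1]
i=4: vals[4] = (7+2)%4 = 1 → [9, 1, 3, 2, 1, 3, 6, 1]
i=5: vals[5] = (3+1)%4 = 0 → [9, 1, 3, 2, 1, 0, 6, 1]
i=6: vals[6] = (6+0)%4 = 2 → [9, 1, 3, 2, 1, 0, 2, 1]
i=7: vals[7] = (1+2)%4 = 3 → [9, 1, 3, 2, 1, 0, 2, 3]
sum = 21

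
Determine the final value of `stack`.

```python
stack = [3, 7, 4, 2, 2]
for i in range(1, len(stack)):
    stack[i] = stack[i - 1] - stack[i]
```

[3, -4, -8, -10, -12]

i=1: stack[1] = 3-7 = -4 → [3, -4, 4, 2, 2]
i=2: stack[2] = (-4)-4 = -8 → [3, -4, -8, 2, 2]
i=3: stack[3] = (-8)-2 = -10 → [3, -4, -8, -10, 2]
i=4: stack[4] = (-10)-2 = -12 → [3, -4, -8, -10, -12]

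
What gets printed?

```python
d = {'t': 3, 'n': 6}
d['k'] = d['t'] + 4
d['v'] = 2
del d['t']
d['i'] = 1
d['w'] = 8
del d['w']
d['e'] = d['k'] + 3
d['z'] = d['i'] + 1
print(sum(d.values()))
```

d['k'] = d['t']+4 = 7 → {'t': 3, 'n': 6, 'k': 7}
d['v'] = 2 → {'t': 3, 'n': 6, 'k': 7, 'v': 2}
del 't' → {'n': 6, 'k': 7, 'v': 2}
d['i'] = 1 → {'n': 6, 'k': 7, 'v': 2, 'i': 1}
d['w'] = 8 → {'n': 6, 'k': 7, 'v': 2, 'i': 1, 'w': 8}
del 'w' → {'n': 6, 'k': 7, 'v': 2, 'i': 1}
d['e'] = d['k']+3 = 10 → {'n': 6, 'k': 7, 'v': 2, 'i': 1, 'e': 10}
d['z'] = d['i']+1 = 2 → {'n': 6, 'k': 7, 'v': 2, 'i': 1, 'e': 10, 'z': 2}
sum of values = 28

28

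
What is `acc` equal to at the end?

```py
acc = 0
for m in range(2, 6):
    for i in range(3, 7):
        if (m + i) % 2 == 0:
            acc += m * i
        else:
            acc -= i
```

88

m=2,i=3: odd sum, acc = 0-3 = -3
m=2,i=4: even sum, acc = (-3)+8 = 5
m=2,i=5: odd sum, acc = 5-5 = 0
m=2,i=6: even sum, acc = 0+12 = 12
m=3,i=3: even sum, acc = 12+9 = 21
m=3,i=4: odd sum, acc = 21-4 = 17
m=3,i=5: even sum, acc = 17+15 = 32
m=3,i=6: odd sum, acc = 32-6 = 26
m=4,i=3: odd sum, acc = 26-3 = 23
m=4,i=4: even sum, acc = 23+16 = 39
m=4,i=5: odd sum, acc = 39-5 = 34
m=4,i=6: even sum, acc = 34+24 = 58
m=5,i=3: even sum, acc = 58+15 = 73
m=5,i=4: odd sum, acc = 73-4 = 69
m=5,i=5: even sum, acc = 69+25 = 94
m=5,i=6: odd sum, acc = 94-6 = 88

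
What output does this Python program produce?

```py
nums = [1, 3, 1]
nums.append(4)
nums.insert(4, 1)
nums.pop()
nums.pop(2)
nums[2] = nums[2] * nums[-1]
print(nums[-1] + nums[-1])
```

32

append 4 → [1, 3, 1, 4]
insert 1 at 4 → [1, 3, 1, 4, 1]
pop() removes 1 → [1, 3, 1, 4]
pop(2) removes 1 → [1, 3, 4]
nums[2] = nums[2]*nums[-1] = 4*4 = 16 → [1, 3, 16]
nums[-1]+nums[-1] = 16+16 = 32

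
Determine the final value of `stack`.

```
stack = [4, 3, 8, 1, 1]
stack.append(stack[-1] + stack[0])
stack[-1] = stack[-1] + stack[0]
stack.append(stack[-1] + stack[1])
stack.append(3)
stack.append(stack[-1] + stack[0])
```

append stack[-1]+stack[0] = 1+4 = 5 → [4, 3, 8, 1, 1, 5]
stack[-1] = stack[-1]+stack[0] = 5+4 = 9 → [4, 3, 8, 1, 1, 9]
append stack[-1]+stack[1] = 9+3 = 12 → [4, 3, 8, 1, 1, 9, 12]
append 3 → [4, 3, 8, 1, 1, 9, 12, 3]
append stack[-1]+stack[0] = 3+4 = 7 → [4, 3, 8, 1, 1, 9, 12, 3, 7]

[4, 3, 8, 1, 1, 9, 12, 3, 7]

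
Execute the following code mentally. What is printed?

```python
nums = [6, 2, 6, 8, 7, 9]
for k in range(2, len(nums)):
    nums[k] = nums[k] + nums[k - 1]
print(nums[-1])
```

k=2: nums[2] = 6+2 = 8 → [6, 2, 8, 8, 7, 9]
k=3: nums[3] = 8+8 = 16 → [6, 2, 8, 16, 7, 9]
k=4: nums[4] = 7+16 = 23 → [6, 2, 8, 16, 23, 9]
k=5: nums[5] = 9+23 = 32 → [6, 2, 8, 16, 23, 32]

32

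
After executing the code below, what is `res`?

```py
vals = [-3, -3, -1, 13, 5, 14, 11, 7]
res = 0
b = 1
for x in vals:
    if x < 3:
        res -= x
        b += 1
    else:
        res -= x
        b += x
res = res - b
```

-97

x=-3: <3, res = 0-(-3) = 3; b=2
x=-3: <3, res = 3-(-3) = 6; b=3
x=-1: <3, res = 6-(-1) = 7; b=4
x=13: not <3, res = 7-13 = -6; b=17
x=5: not <3, res = (-6)-5 = -11; b=22
x=14: not <3, res = (-11)-14 = -25; b=36
x=11: not <3, res = (-25)-11 = -36; b=47
x=7: not <3, res = (-36)-7 = -43; b=54
res-b = (-43)-54 = -97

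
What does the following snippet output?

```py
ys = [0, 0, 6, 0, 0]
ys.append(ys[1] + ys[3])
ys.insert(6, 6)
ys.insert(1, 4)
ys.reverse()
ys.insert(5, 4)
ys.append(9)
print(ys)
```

[6, 0, 0, 0, 6, 4, 0, 4, 0, 9]

append ys[1]+ys[3] = 0+0 = 0 → [0, 0, 6, 0, 0, 0]
insert 6 at 6 → [0, 0, 6, 0, 0, 0, 6]
insert 4 at 1 → [0, 4, 0, 6, 0, 0, 0, 6]
reverse → [6, 0, 0, 0, 6, 0, 4, 0]
insert 4 at 5 → [6, 0, 0, 0, 6, 4, 0, 4, 0]
append 9 → [6, 0, 0, 0, 6, 4, 0, 4, 0, 9]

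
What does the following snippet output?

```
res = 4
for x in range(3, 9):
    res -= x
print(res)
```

-29

x=3: res = 4-3 = 1
x=4: res = 1-4 = -3
x=5: res = (-3)-5 = -8
x=6: res = (-8)-6 = -14
x=7: res = (-14)-7 = -21
x=8: res = (-21)-8 = -29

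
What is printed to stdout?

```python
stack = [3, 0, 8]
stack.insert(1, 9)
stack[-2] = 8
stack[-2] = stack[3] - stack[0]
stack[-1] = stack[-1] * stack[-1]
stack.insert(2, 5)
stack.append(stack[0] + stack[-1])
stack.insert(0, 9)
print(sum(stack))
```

insert 9 at 1 → [3, 9, 0, 8]
stack[-2] = 8 → [3, 9, 8, 8]
stack[-2] = stack[3]-stack[0] = 8-3 = 5 → [3, 9, 5, 8]
stack[-1] = stack[-1]*stack[-1] = 8*8 = 64 → [3, 9, 5, 64]
insert 5 at 2 → [3, 9, 5, 5, 64]
append stack[0]+stack[-1] = 3+64 = 67 → [3, 9, 5, 5, 64, 67]
insert 9 at 0 → [9, 3, 9, 5, 5, 64, 67]
sum = 162

162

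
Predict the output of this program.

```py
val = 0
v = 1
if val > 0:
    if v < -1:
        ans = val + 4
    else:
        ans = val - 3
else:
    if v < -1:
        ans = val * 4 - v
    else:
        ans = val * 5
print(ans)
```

0

val=0, v=1
val > 0 is False; v < -1 is False
→ ans = val * 5 = 0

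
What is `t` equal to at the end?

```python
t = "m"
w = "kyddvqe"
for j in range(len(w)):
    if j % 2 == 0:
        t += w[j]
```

'mkdve'

j=0: add 'k' → 'mk'
j=1: skip
j=2: add 'd' → 'mkd'
j=3: skip
j=4: add 'v' → 'mkdv'
j=5: skip
j=6: add 'e' → 'mkdve'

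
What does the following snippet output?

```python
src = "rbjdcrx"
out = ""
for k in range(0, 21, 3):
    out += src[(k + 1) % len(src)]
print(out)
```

bcrdxjr

k=0: add src[1]='b' → 'b'
k=3: add src[4]='c' → 'bc'
k=6: add src[0]='r' → 'bcr'
k=9: add src[3]='d' → 'bcrd'
k=12: add src[6]='x' → 'bcrdx'
k=15: add src[2]='j' → 'bcrdxj'
k=18: add src[5]='r' → 'bcrdxjr'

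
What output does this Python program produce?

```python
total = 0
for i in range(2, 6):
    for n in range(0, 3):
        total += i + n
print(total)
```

i=2,n=0: total = 0+2 = 2
i=2,n=1: total = 2+3 = 5
i=2,n=2: total = 5+4 = 9
i=3,n=0: total = 9+3 = 12
i=3,n=1: total = 12+4 = 16
i=3,n=2: total = 16+5 = 21
i=4,n=0: total = 21+4 = 25
i=4,n=1: total = 25+5 = 30
i=4,n=2: total = 30+6 = 36
i=5,n=0: total = 36+5 = 41
i=5,n=1: total = 41+6 = 47
i=5,n=2: total = 47+7 = 54

54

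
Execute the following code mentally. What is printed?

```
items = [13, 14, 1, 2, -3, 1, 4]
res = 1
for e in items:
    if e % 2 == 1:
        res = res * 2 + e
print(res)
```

e=13: odd, res = 1*2+13 = 15
e=14: not odd
e=1: odd, res = 15*2+1 = 31
e=2: not odd
e=-3: odd, res = 31*2+(-3) = 59
e=1: odd, res = 59*2+1 = 119
e=4: not odd

119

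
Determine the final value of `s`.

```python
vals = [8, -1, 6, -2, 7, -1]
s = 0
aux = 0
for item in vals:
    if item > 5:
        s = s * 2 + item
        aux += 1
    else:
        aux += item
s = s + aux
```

50

item=8: >5, s = 0*2+8 = 8; aux=1
item=-1: not >5; aux=0
item=6: >5, s = 8*2+6 = 22; aux=1
item=-2: not >5; aux=-1
item=7: >5, s = 22*2+7 = 51; aux=0
item=-1: not >5; aux=-1
s+aux = 51+(-1) = 50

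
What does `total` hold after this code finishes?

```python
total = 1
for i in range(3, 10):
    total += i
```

43

i=3: total = 1+3 = 4
i=4: total = 4+4 = 8
i=5: total = 8+5 = 13
i=6: total = 13+6 = 19
i=7: total = 19+7 = 26
i=8: total = 26+8 = 34
i=9: total = 34+9 = 43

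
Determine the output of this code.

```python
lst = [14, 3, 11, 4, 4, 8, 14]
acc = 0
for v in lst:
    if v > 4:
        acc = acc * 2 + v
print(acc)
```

186

v=14: >4, acc = 0*2+14 = 14
v=3: not >4
v=11: >4, acc = 14*2+11 = 39
v=4: not >4
v=4: not >4
v=8: >4, acc = 39*2+8 = 86
v=14: >4, acc = 86*2+14 = 186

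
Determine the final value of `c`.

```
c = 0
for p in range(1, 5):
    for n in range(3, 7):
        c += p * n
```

180

p=1,n=3: c = 0+3 = 3
p=1,n=4: c = 3+4 = 7
p=1,n=5: c = 7+5 = 12
p=1,n=6: c = 12+6 = 18
p=2,n=3: c = 18+6 = 24
p=2,n=4: c = 24+8 = 32
p=2,n=5: c = 32+10 = 42
p=2,n=6: c = 42+12 = 54
p=3,n=3: c = 54+9 = 63
p=3,n=4: c = 63+12 = 75
p=3,n=5: c = 75+15 = 90
p=3,n=6: c = 90+18 = 108
p=4,n=3: c = 108+12 = 120
p=4,n=4: c = 120+16 = 136
p=4,n=5: c = 136+20 = 156
p=4,n=6: c = 156+24 = 180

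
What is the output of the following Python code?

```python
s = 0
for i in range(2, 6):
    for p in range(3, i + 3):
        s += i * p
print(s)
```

247

i=2,p=3: s = 0+6 = 6
i=2,p=4: s = 6+8 = 14
i=3,p=3: s = 14+9 = 23
i=3,p=4: s = 23+12 = 35
i=3,p=5: s = 35+15 = 50
i=4,p=3: s = 50+12 = 62
i=4,p=4: s = 62+16 = 78
i=4,p=5: s = 78+20 = 98
i=4,p=6: s = 98+24 = 122
i=5,p=3: s = 122+15 = 137
i=5,p=4: s = 137+20 = 157
i=5,p=5: s = 157+25 = 182
i=5,p=6: s = 182+30 = 212
i=5,p=7: s = 212+35 = 247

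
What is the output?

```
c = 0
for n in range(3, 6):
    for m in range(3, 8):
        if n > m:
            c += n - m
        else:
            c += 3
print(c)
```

40

n=3,m=3: not 3>3, c = 0+3 = 3
n=3,m=4: not 3>4, c = 3+3 = 6
n=3,m=5: not 3>5, c = 6+3 = 9
n=3,m=6: not 3>6, c = 9+3 = 12
n=3,m=7: not 3>7, c = 12+3 = 15
n=4,m=3: 4>3, c = 15+1 = 16
n=4,m=4: not 4>4, c = 16+3 = 19
n=4,m=5: not 4>5, c = 19+3 = 22
n=4,m=6: not 4>6, c = 22+3 = 25
n=4,m=7: not 4>7, c = 25+3 = 28
n=5,m=3: 5>3, c = 28+2 = 30
n=5,m=4: 5>4, c = 30+1 = 31
n=5,m=5: not 5>5, c = 31+3 = 34
n=5,m=6: not 5>6, c = 34+3 = 37
n=5,m=7: not 5>7, c = 37+3 = 40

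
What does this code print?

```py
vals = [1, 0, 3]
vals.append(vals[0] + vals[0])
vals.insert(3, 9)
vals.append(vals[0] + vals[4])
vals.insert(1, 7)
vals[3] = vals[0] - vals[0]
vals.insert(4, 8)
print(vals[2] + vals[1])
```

append vals[0]+vals[0] = 1+1 = 2 → [1, 0, 3, 2]
insert 9 at 3 → [1, 0, 3, 9, 2]
append vals[0]+vals[4] = 1+2 = 3 → [1, 0, 3, 9, 2, 3]
insert 7 at 1 → [1, 7, 0, 3, 9, 2, 3]
vals[3] = vals[0]-vals[0] = 1-1 = 0 → [1, 7, 0, 0, 9, 2, 3]
insert 8 at 4 → [1, 7, 0, 0, 8, 9, 2, 3]
vals[2]+vals[1] = 0+7 = 7

7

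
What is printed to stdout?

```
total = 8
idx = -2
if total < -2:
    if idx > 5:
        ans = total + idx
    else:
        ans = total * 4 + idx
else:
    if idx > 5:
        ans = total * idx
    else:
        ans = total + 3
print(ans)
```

total=8, idx=-2
total < -2 is False; idx > 5 is False
→ ans = total + 3 = 11

11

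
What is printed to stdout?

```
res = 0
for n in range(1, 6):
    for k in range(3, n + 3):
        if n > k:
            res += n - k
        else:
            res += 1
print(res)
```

16

n=1,k=3: not 1>3, res = 0+1 = 1
n=2,k=3: not 2>3, res = 1+1 = 2
n=2,k=4: not 2>4, res = 2+1 = 3
n=3,k=3: not 3>3, res = 3+1 = 4
n=3,k=4: not 3>4, res = 4+1 = 5
n=3,k=5: not 3>5, res = 5+1 = 6
n=4,k=3: 4>3, res = 6+1 = 7
n=4,k=4: not 4>4, res = 7+1 = 8
n=4,k=5: not 4>5, res = 8+1 = 9
n=4,k=6: not 4>6, res = 9+1 = 10
n=5,k=3: 5>3, res = 10+2 = 12
n=5,k=4: 5>4, res = 12+1 = 13
n=5,k=5: not 5>5, res = 13+1 = 14
n=5,k=6: not 5>6, res = 14+1 = 15
n=5,k=7: not 5>7, res = 15+1 = 16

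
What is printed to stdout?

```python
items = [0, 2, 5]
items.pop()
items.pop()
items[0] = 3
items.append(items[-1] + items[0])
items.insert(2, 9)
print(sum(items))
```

18

pop() removes 5 → [0, 2]
pop() removes 2 → [0]
items[0] = 3 → [3]
append items[-1]+items[0] = 3+3 = 6 → [3, 6]
insert 9 at 2 → [3, 6, 9]
sum = 18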